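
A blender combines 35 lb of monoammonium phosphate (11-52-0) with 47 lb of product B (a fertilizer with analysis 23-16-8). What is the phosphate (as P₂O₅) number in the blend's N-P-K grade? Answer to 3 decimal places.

31.366% P₂O₅

Total mass = 35 + 47 = 82 lb.
P₂O₅ mass = 52%×35 + 16%×47 = 25.72 lb.
% P₂O₅ = 25.72 / 82 = 31.3659%.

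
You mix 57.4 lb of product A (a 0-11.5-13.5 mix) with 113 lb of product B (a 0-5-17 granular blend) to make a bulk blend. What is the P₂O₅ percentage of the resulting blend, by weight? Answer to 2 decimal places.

Total mass = 57.4 + 113 = 170.4 lb.
P₂O₅ mass = 11.5%×57.4 + 5%×113 = 12.251 lb.
% P₂O₅ = 12.251 / 170.4 = 7.18955%.

7.19% P₂O₅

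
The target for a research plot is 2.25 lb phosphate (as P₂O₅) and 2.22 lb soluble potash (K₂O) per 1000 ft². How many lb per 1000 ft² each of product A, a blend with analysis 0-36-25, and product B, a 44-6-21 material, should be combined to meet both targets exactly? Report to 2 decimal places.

5.60 lb product A, 3.91 lb product B

With a, b = lb per 1000 ft² of product A and product B:
P₂O₅: 0.36·a + 0.06·b = 2.25
K₂O: 0.25·a + 0.21·b = 2.22
Eliminate a: (row1) − 0.36/0.25·(row2) → -0.2424·b = -0.9468, so b = 3.90594.
Back-substitute: a = (2.25 − 0.06·3.90594) / 0.36 = 5.59901.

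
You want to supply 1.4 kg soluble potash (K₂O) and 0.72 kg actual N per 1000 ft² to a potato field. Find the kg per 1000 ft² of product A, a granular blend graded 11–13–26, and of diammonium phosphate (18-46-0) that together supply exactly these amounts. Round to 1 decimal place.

Per-1000 ft² balance (a = product A, b = diammonium phosphate):
K₂O: 0.26·a + 0·b = 1.4
N: 0.11·a + 0.18·b = 0.72
Eliminate a: (row1) − 0.26/0.11·(row2) → -0.425455·b = -0.301818, so b = 0.709402.
Back-substitute: a = (1.4 − 0·0.709402) / 0.26 = 5.38462.

5.4 kg product A, 0.7 kg diammonium phosphate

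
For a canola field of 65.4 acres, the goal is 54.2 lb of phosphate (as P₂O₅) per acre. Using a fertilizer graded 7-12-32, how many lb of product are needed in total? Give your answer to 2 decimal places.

Product per acre = 54.2 / 12% = 451.667 lb.
Total product = 451.667 × 65.4 = 29539 lb.

29539.00 lb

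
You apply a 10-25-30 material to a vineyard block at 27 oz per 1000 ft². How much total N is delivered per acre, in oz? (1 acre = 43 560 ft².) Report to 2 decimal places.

nitrogen per 1000 ft² = 27 × 10% = 2.7 oz.
Convert to per acre: 2.7 × 43.56 = 117.612 oz.

117.61 oz N per acre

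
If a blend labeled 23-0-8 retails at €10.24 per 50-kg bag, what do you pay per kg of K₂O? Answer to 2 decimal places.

K₂O in bag = 50 × 8% = 4 kg.
Cost per kg K₂O = €10.24 / 4 = €2.5600.

€2.56 per kg K₂O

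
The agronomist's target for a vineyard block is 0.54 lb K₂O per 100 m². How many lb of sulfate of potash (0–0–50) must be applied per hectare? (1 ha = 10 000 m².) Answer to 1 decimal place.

Product per 100 m² = 0.54 / 50% = 1.08 lb.
Convert to per hectare: 1.08 × 100 = 108 lb.

108.0 lb of product per hectare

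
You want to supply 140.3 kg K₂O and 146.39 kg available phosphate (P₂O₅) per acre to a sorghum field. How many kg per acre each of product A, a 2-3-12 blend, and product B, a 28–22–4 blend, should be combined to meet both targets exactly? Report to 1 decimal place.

992.5 kg product A, 530.1 kg product B

Per-acre balance (a = product A, b = product B):
K₂O: 0.12·a + 0.04·b = 140.3
P₂O₅: 0.03·a + 0.22·b = 146.39
Solving simultaneously: a = 992.476, b = 530.071.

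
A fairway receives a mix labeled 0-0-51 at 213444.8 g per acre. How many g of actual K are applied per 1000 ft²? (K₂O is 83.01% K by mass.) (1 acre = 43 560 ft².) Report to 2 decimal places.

2074.43 g K per thousand sq ft

K₂O per acre = 213444.8 × 51% = 108857 g.
Elemental K = 108857 × 0.8301 = 90362.1 g per acre.
Convert to per 1000 ft²: 90362.1 × 0.0229568 = 2074.428 g.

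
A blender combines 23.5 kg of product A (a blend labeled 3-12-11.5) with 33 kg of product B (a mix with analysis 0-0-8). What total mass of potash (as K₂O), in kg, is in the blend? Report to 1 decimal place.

K₂O mass = 11.5%×23.5 + 8%×33 = 5.3425 kg.

5.3 kg K₂O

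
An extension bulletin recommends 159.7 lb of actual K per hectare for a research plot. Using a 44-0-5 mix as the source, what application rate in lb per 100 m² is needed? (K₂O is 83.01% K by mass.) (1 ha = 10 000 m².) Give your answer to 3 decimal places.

38.477 lb of product per hundred sq m

As K₂O: 159.7 / 0.8301 = 192.386 lb per hectare.
Product per hectare = 192.386 / 5% = 3847.73 lb.
Convert to per 100 m²: 3847.73 × 0.01 = 38.4773 lb.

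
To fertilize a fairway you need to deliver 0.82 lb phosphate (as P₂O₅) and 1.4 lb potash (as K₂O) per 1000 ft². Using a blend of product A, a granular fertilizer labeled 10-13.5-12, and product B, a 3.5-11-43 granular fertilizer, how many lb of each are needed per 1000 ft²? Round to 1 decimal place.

4.4 lb product A, 2.0 lb product B

With a, b = lb per 1000 ft² of product A and product B:
P₂O₅: 0.135·a + 0.11·b = 0.82
K₂O: 0.12·a + 0.43·b = 1.4
Eliminate b: (row1) − 0.11/0.43·(row2) → 0.104302·a = 0.46186, so a = 4.42809.
Then b = (1.4 − 0.12·4.42809) / 0.43 = 2.02007.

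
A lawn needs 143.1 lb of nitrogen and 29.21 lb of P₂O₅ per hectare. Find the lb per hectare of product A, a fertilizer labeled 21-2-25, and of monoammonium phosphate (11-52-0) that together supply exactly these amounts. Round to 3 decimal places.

With a, b = lb per hectare of product A and monoammonium phosphate:
N: 0.21·a + 0.11·b = 143.1
P₂O₅: 0.02·a + 0.52·b = 29.21
Eliminate a: (row1) − 0.21/0.02·(row2) → -5.35·b = -163.605, so b = 30.5804.
Back-substitute: a = (143.1 − 0.11·30.5804) / 0.21 = 665.4103.

665.410 lb product A, 30.580 lb monoammonium phosphate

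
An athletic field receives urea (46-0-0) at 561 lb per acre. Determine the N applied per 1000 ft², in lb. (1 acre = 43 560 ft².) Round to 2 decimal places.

nitrogen per acre = 561 × 46% = 258.06 lb.
Convert to per 1000 ft²: 258.06 × 0.0229568 = 5.92424 lb.

5.92 lb N per thousand sq ft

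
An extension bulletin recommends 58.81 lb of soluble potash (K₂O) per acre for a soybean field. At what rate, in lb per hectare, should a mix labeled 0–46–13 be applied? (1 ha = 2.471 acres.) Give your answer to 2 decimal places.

Product per acre = 58.81 / 13% = 452.385 lb.
Convert to per hectare: 452.385 × 2.471 = 1117.842 lb.

1117.84 lb of product per hectare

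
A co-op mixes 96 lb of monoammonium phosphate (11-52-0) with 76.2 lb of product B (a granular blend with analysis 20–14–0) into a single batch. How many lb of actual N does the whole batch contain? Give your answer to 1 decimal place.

N mass = 11%×96 + 20%×76.2 = 25.8 lb.

25.8 lb N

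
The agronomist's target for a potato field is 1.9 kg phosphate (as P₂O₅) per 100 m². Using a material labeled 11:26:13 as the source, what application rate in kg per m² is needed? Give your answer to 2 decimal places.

Product per 100 m² = 1.9 / 26% = 7.30769 kg.
Convert to per m²: 7.30769 × 0.01 = 0.0730769 kg.

0.07 kg of product per sq m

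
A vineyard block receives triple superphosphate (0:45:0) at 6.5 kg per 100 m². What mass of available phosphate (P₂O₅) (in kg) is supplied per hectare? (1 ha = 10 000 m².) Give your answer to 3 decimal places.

292.500 kg P₂O₅ per hectare

P₂O₅ per 100 m² = 6.5 × 45% = 2.925 kg.
Convert to per hectare: 2.925 × 100 = 292.5 kg.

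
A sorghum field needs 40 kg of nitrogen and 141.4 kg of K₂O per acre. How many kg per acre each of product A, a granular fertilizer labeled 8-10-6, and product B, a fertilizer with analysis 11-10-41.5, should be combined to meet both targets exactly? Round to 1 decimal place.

39.3 kg product A, 335.0 kg product B

Let a = kg of product A, b = kg of product B (per acre).
N: 0.08·a + 0.11·b = 40
K₂O: 0.06·a + 0.415·b = 141.4
Eliminate b: (row1) − 0.11/0.415·(row2) → 0.0640964·a = 2.52048, so a = 39.3233.
Then b = (141.4 − 0.06·39.3233) / 0.415 = 335.038.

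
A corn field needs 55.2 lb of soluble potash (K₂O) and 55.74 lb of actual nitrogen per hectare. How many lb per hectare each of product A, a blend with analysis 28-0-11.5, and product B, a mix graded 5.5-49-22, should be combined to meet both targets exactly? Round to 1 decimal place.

166.9 lb product A, 163.7 lb product B

With a, b = lb per hectare of product A and product B:
K₂O: 0.115·a + 0.22·b = 55.2
N: 0.28·a + 0.055·b = 55.74
Eliminate b: (row1) − 0.22/0.055·(row2) → -1.005·a = -167.76, so a = 166.925.
Then b = (55.74 − 0.28·166.925) / 0.055 = 163.653.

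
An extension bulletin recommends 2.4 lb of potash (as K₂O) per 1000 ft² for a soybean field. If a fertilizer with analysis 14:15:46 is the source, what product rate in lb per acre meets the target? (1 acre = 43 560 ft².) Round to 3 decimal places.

Product per 1000 ft² = 2.4 / 46% = 5.21739 lb.
Convert to per acre: 5.21739 × 43.56 = 227.2696 lb.

227.270 lb of product per acre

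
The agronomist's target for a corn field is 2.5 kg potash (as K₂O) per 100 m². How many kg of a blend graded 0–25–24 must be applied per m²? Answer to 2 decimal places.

0.10 kg of product per sq m

Product per 100 m² = 2.5 / 24% = 10.4167 kg.
Convert to per m²: 10.4167 × 0.01 = 0.104167 kg.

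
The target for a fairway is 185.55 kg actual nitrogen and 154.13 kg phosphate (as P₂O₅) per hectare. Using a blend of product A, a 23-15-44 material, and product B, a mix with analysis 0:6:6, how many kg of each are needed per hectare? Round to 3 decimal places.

Let a = kg of product A, b = kg of product B (per hectare).
N: 0.23·a + 0·b = 185.55
P₂O₅: 0.15·a + 0.06·b = 154.13
Eliminate a: (row1) − 0.23/0.15·(row2) → -0.092·b = -50.7827, so b = 551.9855.
Back-substitute: a = (185.55 − 0·551.9855) / 0.23 = 806.7391.

806.739 kg product A, 551.986 kg product B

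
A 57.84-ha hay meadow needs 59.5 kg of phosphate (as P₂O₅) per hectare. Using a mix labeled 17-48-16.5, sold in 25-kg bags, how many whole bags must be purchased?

Product per hectare = 59.5 / 48% = 123.958 kg.
Total product = 123.958 × 57.84 = 7169.75 kg.
Bags = ⌈7169.75 / 25⌉ = 287.

287 bags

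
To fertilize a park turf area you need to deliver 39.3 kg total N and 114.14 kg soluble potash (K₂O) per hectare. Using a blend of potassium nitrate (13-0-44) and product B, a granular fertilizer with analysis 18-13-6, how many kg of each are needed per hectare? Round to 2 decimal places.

Let a = kg of potassium nitrate, b = kg of product B (per hectare).
N: 0.13·a + 0.18·b = 39.3
K₂O: 0.44·a + 0.06·b = 114.14
Eliminate b: (row1) − 0.18/0.06·(row2) → -1.19·a = -303.12, so a = 254.723.
Then b = (114.14 − 0.44·254.723) / 0.06 = 34.3669.

254.72 kg potassium nitrate, 34.37 kg product B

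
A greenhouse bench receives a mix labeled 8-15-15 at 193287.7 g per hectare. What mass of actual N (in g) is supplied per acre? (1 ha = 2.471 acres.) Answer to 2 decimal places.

6257.80 g N per acre

nitrogen per hectare = 193287.7 × 8% = 15463 g.
Convert to per acre: 15463 × 0.404694 = 6257.797 g.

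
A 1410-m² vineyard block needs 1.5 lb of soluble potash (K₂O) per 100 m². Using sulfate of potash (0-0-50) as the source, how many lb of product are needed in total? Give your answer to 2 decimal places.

42.30 lb

Product per 100 m² = 1.5 / 50% = 3 lb.
Total product = 3 × 1410 / 100 = 42.3 lb.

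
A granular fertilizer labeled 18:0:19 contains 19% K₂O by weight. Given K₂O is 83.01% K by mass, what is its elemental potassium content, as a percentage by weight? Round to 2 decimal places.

%K = 19 × 0.8301 = 15.7719%.

15.77% K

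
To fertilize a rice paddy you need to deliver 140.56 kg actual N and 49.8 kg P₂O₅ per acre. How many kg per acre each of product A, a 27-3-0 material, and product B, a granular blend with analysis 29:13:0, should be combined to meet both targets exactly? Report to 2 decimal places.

145.11 kg product A, 349.59 kg product B

With a, b = kg per acre of product A and product B:
N: 0.27·a + 0.29·b = 140.56
P₂O₅: 0.03·a + 0.13·b = 49.8
Eliminate a: (row1) − 0.27/0.03·(row2) → -0.88·b = -307.64, so b = 349.591.
Back-substitute: a = (140.56 − 0.29·349.591) / 0.27 = 145.106.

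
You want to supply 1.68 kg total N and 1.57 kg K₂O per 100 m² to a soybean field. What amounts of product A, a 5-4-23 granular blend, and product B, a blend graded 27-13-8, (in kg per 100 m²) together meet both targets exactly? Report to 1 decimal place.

5.0 kg product A, 5.3 kg product B

Let a = kg of product A, b = kg of product B (per 100 m²).
N: 0.05·a + 0.27·b = 1.68
K₂O: 0.23·a + 0.08·b = 1.57
Eliminate a: (row1) − 0.05/0.23·(row2) → 0.252609·b = 1.3387, so b = 5.29948.
Back-substitute: a = (1.68 − 0.27·5.29948) / 0.05 = 4.98279.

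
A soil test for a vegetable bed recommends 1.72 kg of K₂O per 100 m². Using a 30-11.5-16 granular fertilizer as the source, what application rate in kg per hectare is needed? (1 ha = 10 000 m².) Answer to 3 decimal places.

Product per 100 m² = 1.72 / 16% = 10.75 kg.
Convert to per hectare: 10.75 × 100 = 1075 kg.

1075.000 kg of product per hectare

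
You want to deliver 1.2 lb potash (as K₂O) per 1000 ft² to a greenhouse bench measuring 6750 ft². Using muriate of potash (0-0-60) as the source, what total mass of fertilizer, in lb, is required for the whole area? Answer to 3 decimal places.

13.500 lb

Product per 1000 ft² = 1.2 / 60% = 2 lb.
Total product = 2 × 6750 / 1000 = 13.5 lb.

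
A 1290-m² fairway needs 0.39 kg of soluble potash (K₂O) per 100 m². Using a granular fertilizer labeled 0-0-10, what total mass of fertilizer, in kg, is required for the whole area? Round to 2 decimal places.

50.31 kg

Product per 100 m² = 0.39 / 10% = 3.9 kg.
Total product = 3.9 × 1290 / 100 = 50.31 kg.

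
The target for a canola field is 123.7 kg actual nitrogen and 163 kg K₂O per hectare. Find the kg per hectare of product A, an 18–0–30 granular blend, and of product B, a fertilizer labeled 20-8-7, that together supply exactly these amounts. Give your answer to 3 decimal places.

With a, b = kg per hectare of product A and product B:
N: 0.18·a + 0.2·b = 123.7
K₂O: 0.3·a + 0.07·b = 163
From row1: a = (123.7 − 0.2·b) / 0.18.
Into row2: 0.3·(123.7 − 0.2·b)/0.18 + 0.07·b = 163 → b = 163.9241, a = 505.0844.

505.084 kg product A, 163.924 kg product B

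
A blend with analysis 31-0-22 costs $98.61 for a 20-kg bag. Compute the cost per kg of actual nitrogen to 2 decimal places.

$15.90 per kg N

N in bag = 20 × 31% = 6.2 kg.
Cost per kg N = $98.61 / 6.2 = $15.9048.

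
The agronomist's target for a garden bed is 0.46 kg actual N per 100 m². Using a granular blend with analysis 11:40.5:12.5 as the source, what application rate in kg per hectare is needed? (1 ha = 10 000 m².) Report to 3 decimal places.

418.182 kg of product per hectare

Product per 100 m² = 0.46 / 11% = 4.18182 kg.
Convert to per hectare: 4.18182 × 100 = 418.1818 kg.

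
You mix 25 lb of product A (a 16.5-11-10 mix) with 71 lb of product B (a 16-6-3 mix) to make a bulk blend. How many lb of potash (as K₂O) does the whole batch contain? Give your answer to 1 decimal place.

K₂O mass = 10%×25 + 3%×71 = 4.63 lb.

4.6 lb K₂O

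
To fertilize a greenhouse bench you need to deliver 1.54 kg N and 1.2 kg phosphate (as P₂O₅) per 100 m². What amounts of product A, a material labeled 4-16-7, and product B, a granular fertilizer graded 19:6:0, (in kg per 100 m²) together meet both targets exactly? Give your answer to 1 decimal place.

4.8 kg product A, 7.1 kg product B

Let a = kg of product A, b = kg of product B (per 100 m²).
N: 0.04·a + 0.19·b = 1.54
P₂O₅: 0.16·a + 0.06·b = 1.2
Solving simultaneously: a = 4.84286, b = 7.08571.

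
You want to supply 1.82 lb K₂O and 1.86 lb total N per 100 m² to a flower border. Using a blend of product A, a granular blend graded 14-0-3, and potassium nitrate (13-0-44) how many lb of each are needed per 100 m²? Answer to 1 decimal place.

10.1 lb product A, 3.4 lb potassium nitrate

Let a = lb of product A, b = lb of potassium nitrate (per 100 m²).
K₂O: 0.03·a + 0.44·b = 1.82
N: 0.14·a + 0.13·b = 1.86
From row1: a = (1.82 − 0.44·b) / 0.03.
Into row2: 0.14·(1.82 − 0.44·b)/0.03 + 0.13·b = 1.86 → b = 3.44887, a = 10.0832.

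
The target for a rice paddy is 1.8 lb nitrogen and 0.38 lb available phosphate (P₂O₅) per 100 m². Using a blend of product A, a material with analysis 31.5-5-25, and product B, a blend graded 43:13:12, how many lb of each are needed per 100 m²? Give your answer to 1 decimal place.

With a, b = lb per 100 m² of product A and product B:
N: 0.315·a + 0.43·b = 1.8
P₂O₅: 0.05·a + 0.13·b = 0.38
Eliminate a: (row1) − 0.315/0.05·(row2) → -0.389·b = -0.594, so b = 1.52699.
Back-substitute: a = (1.8 − 0.43·1.52699) / 0.315 = 3.62982.

3.6 lb product A, 1.5 lb product B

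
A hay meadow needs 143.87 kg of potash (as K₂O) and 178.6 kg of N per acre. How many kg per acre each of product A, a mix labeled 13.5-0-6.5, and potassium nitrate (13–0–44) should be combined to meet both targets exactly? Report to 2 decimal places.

With a, b = kg per acre of product A and potassium nitrate:
K₂O: 0.065·a + 0.44·b = 143.87
N: 0.135·a + 0.13·b = 178.6
Eliminate b: (row1) − 0.44/0.13·(row2) → -0.391923·a = -460.622, so a = 1175.288.
Then b = (178.6 − 0.135·1175.288) / 0.13 = 153.355.

1175.29 kg product A, 153.36 kg potassium nitrate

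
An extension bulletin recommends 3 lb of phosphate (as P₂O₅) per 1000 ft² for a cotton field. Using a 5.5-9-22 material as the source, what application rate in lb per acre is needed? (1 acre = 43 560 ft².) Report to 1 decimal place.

Product per 1000 ft² = 3 / 9% = 33.3333 lb.
Convert to per acre: 33.3333 × 43.56 = 1452 lb.

1452.0 lb of product per acre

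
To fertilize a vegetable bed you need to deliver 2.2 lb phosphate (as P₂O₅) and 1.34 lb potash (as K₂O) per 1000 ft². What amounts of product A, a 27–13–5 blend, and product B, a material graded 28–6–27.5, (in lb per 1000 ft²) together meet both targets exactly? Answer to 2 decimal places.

Let a = lb of product A, b = lb of product B (per 1000 ft²).
P₂O₅: 0.13·a + 0.06·b = 2.2
K₂O: 0.05·a + 0.275·b = 1.34
Eliminate b: (row1) − 0.06/0.275·(row2) → 0.119091·a = 1.90764, so a = 16.0183.
Then b = (1.34 − 0.05·16.0183) / 0.275 = 1.96031.

16.02 lb product A, 1.96 lb product B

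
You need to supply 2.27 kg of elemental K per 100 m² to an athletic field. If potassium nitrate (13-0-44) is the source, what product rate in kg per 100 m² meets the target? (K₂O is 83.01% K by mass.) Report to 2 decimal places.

6.22 kg of product per hundred sq m

As K₂O: 2.27 / 0.8301 = 2.73461 kg per 100 m².
Product per 100 m² = 2.73461 / 44% = 6.21502 kg.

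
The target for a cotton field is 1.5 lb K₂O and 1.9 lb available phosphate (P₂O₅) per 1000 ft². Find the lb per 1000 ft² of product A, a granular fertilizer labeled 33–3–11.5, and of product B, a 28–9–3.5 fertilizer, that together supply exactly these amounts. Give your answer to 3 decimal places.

7.366 lb product A, 18.656 lb product B

Let a = lb of product A, b = lb of product B (per 1000 ft²).
K₂O: 0.115·a + 0.035·b = 1.5
P₂O₅: 0.03·a + 0.09·b = 1.9
From row1: a = (1.5 − 0.035·b) / 0.115.
Into row2: 0.03·(1.5 − 0.035·b)/0.115 + 0.09·b = 1.9 → b = 18.6559, a = 7.36559.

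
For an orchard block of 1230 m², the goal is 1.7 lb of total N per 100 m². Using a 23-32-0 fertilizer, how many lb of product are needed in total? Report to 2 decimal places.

90.91 lb

Product per 100 m² = 1.7 / 23% = 7.3913 lb.
Total product = 7.3913 × 1230 / 100 = 90.913 lb.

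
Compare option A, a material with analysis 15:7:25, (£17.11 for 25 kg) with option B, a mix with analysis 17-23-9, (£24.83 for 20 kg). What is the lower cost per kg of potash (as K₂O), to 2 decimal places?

£2.74 per kg K₂O (option A)

option A: K₂O per bag = 25 × 25% = 6.25 kg; cost = 17.11 / 6.25 = £2.7376/kg K₂O.
option B: K₂O per bag = 20 × 9% = 1.8 kg; cost = 24.83 / 1.8 = £13.7944/kg K₂O.
option A is cheaper.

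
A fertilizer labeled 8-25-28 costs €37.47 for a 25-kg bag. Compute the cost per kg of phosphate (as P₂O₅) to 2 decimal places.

€6.00 per kg P₂O₅

P₂O₅ in bag = 25 × 25% = 6.25 kg.
Cost per kg P₂O₅ = €37.47 / 6.25 = €5.9952.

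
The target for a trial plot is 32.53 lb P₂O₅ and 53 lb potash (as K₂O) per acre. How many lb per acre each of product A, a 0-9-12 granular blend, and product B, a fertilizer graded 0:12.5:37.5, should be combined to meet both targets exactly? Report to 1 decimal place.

With a, b = lb per acre of product A and product B:
P₂O₅: 0.09·a + 0.125·b = 32.53
K₂O: 0.12·a + 0.375·b = 53
Eliminate a: (row1) − 0.09/0.12·(row2) → -0.15625·b = -7.22, so b = 46.208.
Back-substitute: a = (32.53 − 0.125·46.208) / 0.09 = 297.267.

297.3 lb product A, 46.2 lb product B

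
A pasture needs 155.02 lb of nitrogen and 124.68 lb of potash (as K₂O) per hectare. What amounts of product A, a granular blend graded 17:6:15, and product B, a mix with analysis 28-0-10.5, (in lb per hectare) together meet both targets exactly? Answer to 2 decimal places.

Per-hectare balance (a = product A, b = product B):
N: 0.17·a + 0.28·b = 155.02
K₂O: 0.15·a + 0.105·b = 124.68
Eliminate a: (row1) − 0.17/0.15·(row2) → 0.161·b = 13.716, so b = 85.1925.
Back-substitute: a = (155.02 − 0.28·85.1925) / 0.17 = 771.565.

771.57 lb product A, 85.19 lb product B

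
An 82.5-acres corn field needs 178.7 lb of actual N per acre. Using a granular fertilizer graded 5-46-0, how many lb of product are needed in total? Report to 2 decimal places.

Product per acre = 178.7 / 5% = 3574 lb.
Total product = 3574 × 82.5 = 294855 lb.

294855.00 lb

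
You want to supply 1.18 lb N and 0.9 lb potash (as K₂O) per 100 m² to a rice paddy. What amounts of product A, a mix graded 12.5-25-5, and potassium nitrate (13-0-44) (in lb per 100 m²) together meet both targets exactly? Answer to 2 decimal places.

Let a = lb of product A, b = lb of potassium nitrate (per 100 m²).
N: 0.125·a + 0.13·b = 1.18
K₂O: 0.05·a + 0.44·b = 0.9
Solving simultaneously: a = 8.29278, b = 1.10309.

8.29 lb product A, 1.10 lb potassium nitrate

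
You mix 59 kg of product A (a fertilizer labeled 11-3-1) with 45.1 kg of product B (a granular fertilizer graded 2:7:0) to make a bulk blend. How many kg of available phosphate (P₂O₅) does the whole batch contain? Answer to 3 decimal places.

4.927 kg P₂O₅

P₂O₅ mass = 3%×59 + 7%×45.1 = 4.927 kg.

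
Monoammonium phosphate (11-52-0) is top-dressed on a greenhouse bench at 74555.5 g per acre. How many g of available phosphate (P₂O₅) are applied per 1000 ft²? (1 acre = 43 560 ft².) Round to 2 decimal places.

P₂O₅ per acre = 74555.5 × 52% = 38768.9 g.
Convert to per 1000 ft²: 38768.9 × 0.0229568 = 890.011 g.

890.01 g P₂O₅ per thousand sq ft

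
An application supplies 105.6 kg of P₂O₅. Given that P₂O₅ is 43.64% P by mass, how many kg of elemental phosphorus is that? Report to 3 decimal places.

46.084 kg P

P = 105.6 × 0.4364 = 46.0838 kg.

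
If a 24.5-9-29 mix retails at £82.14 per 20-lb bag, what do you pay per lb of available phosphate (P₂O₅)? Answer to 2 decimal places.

P₂O₅ in bag = 20 × 9% = 1.8 lb.
Cost per lb P₂O₅ = £82.14 / 1.8 = £45.6333.

£45.63 per lb P₂O₅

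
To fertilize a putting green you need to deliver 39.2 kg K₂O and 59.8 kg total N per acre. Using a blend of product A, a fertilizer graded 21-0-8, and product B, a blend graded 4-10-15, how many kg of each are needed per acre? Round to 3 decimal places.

With a, b = kg per acre of product A and product B:
K₂O: 0.08·a + 0.15·b = 39.2
N: 0.21·a + 0.04·b = 59.8
Solving simultaneously: a = 261.5548, b = 121.83746.

261.555 kg product A, 121.837 kg product B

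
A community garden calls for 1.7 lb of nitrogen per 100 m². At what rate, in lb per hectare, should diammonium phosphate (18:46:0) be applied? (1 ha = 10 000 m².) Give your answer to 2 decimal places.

Product per 100 m² = 1.7 / 18% = 9.44444 lb.
Convert to per hectare: 9.44444 × 100 = 944.444 lb.

944.44 lb of product per hectare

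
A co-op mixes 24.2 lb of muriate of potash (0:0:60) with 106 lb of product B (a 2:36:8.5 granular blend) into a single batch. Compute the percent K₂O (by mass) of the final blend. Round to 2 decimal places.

Total mass = 24.2 + 106 = 130.2 lb.
K₂O mass = 60%×24.2 + 8.5%×106 = 23.53 lb.
% K₂O = 23.53 / 130.2 = 18.0722%.

18.07% K₂O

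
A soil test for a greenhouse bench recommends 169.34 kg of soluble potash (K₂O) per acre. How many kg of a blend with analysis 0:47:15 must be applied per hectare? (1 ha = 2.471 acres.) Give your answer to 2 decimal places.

Product per acre = 169.34 / 15% = 1128.93 kg.
Convert to per hectare: 1128.93 × 2.471 = 2789.594 kg.

2789.59 kg of product per hectare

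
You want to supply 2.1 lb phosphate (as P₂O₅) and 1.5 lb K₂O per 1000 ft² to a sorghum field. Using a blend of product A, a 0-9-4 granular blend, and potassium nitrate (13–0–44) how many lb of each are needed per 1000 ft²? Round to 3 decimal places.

23.333 lb product A, 1.288 lb potassium nitrate

Let a = lb of product A, b = lb of potassium nitrate (per 1000 ft²).
P₂O₅: 0.09·a + 0·b = 2.1
K₂O: 0.04·a + 0.44·b = 1.5
Solving simultaneously: a = 23.3333, b = 1.28788.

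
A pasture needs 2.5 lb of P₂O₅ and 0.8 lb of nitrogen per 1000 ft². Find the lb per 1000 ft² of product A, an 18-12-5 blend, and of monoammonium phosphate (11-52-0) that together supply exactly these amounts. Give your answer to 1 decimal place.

Let a = lb of product A, b = lb of monoammonium phosphate (per 1000 ft²).
P₂O₅: 0.12·a + 0.52·b = 2.5
N: 0.18·a + 0.11·b = 0.8
From row1: a = (2.5 − 0.52·b) / 0.12.
Into row2: 0.18·(2.5 − 0.52·b)/0.12 + 0.11·b = 0.8 → b = 4.40299, a = 1.75373.

1.8 lb product A, 4.4 lb monoammonium phosphate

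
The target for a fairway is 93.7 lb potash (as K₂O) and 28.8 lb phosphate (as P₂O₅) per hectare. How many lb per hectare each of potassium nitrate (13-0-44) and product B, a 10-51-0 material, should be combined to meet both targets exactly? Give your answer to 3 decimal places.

212.955 lb potassium nitrate, 56.471 lb product B

With a, b = lb per hectare of potassium nitrate and product B:
K₂O: 0.44·a + 0·b = 93.7
P₂O₅: 0·a + 0.51·b = 28.8
Solving simultaneously: a = 212.9545, b = 56.4706.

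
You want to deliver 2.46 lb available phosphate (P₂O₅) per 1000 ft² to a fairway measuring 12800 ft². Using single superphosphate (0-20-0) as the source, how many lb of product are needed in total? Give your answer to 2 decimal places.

Product per 1000 ft² = 2.46 / 20% = 12.3 lb.
Total product = 12.3 × 12800 / 1000 = 157.44 lb.

157.44 lb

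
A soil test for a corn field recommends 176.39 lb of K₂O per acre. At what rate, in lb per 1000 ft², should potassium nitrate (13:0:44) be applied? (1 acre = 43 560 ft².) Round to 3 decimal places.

Product per acre = 176.39 / 44% = 400.886 lb.
Convert to per 1000 ft²: 400.886 × 0.0229568 = 9.20308 lb.

9.203 lb of product per thousand sq ft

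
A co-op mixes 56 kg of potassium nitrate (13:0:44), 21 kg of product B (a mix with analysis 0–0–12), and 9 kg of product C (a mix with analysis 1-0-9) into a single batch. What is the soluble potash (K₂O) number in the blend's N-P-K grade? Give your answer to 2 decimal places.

Total mass = 56 + 21 + 9 = 86 kg.
K₂O mass = 44%×56 + 12%×21 + 9%×9 = 27.97 kg.
% K₂O = 27.97 / 86 = 32.5233%.

32.52% K₂O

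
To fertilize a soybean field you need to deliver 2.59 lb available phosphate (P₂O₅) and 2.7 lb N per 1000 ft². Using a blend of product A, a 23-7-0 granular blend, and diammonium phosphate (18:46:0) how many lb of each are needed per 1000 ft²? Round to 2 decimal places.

Per-1000 ft² balance (a = product A, b = diammonium phosphate):
P₂O₅: 0.07·a + 0.46·b = 2.59
N: 0.23·a + 0.18·b = 2.7
Eliminate b: (row1) − 0.46/0.18·(row2) → -0.517778·a = -4.31, so a = 8.32403.
Then b = (2.7 − 0.23·8.32403) / 0.18 = 4.36373.

8.32 lb product A, 4.36 lb diammonium phosphate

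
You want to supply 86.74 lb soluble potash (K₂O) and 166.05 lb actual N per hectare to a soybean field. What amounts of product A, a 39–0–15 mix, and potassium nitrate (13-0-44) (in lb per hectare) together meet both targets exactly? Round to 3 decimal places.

406.218 lb product A, 58.653 lb potassium nitrate

Per-hectare balance (a = product A, b = potassium nitrate):
K₂O: 0.15·a + 0.44·b = 86.74
N: 0.39·a + 0.13·b = 166.05
Eliminate a: (row1) − 0.15/0.39·(row2) → 0.39·b = 22.8746, so b = 58.6529.
Back-substitute: a = (86.74 − 0.44·58.6529) / 0.15 = 406.2183.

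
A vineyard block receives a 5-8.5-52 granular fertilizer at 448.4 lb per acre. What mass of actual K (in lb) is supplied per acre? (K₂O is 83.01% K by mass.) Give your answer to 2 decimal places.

K₂O per acre = 448.4 × 52% = 233.168 lb.
Elemental K = 233.168 × 0.8301 = 193.553 lb per acre.

193.55 lb K per acre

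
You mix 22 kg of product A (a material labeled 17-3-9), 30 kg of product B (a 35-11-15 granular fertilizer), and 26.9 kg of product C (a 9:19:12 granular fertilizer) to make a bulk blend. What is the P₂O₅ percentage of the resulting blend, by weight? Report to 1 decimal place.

11.5% P₂O₅

Total mass = 22 + 30 + 26.9 = 78.9 kg.
P₂O₅ mass = 3%×22 + 11%×30 + 19%×26.9 = 9.071 kg.
% P₂O₅ = 9.071 / 78.9 = 11.4968%.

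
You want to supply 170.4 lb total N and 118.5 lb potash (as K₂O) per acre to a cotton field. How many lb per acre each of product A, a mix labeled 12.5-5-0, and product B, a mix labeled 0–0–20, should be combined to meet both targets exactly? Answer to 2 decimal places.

1363.20 lb product A, 592.50 lb product B

Let a = lb of product A, b = lb of product B (per acre).
N: 0.125·a + 0·b = 170.4
K₂O: 0·a + 0.2·b = 118.5
Solving simultaneously: a = 1363.2, b = 592.5.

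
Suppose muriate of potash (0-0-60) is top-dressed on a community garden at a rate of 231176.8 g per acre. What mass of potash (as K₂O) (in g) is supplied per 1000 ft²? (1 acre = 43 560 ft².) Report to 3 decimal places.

K₂O per acre = 231176.8 × 60% = 138706 g.
Convert to per 1000 ft²: 138706 × 0.0229568 = 3184.2534 g.

3184.253 g K₂O per thousand sq ft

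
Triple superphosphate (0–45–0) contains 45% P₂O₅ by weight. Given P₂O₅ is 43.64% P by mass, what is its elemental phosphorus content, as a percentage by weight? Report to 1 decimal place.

19.6% P

%P = 45 × 0.4364 = 19.638%.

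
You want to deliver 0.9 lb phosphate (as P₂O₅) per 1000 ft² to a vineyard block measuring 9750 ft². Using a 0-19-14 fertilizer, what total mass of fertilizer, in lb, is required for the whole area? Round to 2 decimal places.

Product per 1000 ft² = 0.9 / 19% = 4.73684 lb.
Total product = 4.73684 × 9750 / 1000 = 46.1842 lb.

46.18 lb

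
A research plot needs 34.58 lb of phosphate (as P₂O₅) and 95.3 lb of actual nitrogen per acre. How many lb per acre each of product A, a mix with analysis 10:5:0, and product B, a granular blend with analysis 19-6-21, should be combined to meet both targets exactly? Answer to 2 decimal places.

Let a = lb of product A, b = lb of product B (per acre).
P₂O₅: 0.05·a + 0.06·b = 34.58
N: 0.1·a + 0.19·b = 95.3
Solving simultaneously: a = 243.486, b = 373.429.

243.49 lb product A, 373.43 lb product B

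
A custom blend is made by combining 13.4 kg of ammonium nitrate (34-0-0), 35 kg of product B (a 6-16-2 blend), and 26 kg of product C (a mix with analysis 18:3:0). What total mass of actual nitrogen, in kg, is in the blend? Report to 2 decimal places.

N mass = 34%×13.4 + 6%×35 + 18%×26 = 11.336 kg.

11.34 kg N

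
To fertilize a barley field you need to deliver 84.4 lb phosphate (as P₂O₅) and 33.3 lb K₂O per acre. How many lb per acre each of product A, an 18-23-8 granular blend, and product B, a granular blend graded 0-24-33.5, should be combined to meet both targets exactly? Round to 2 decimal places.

With a, b = lb per acre of product A and product B:
P₂O₅: 0.23·a + 0.24·b = 84.4
K₂O: 0.08·a + 0.335·b = 33.3
Eliminate a: (row1) − 0.23/0.08·(row2) → -0.723125·b = -11.3375, so b = 15.6785.
Back-substitute: a = (84.4 − 0.24·15.6785) / 0.23 = 350.596.

350.60 lb product A, 15.68 lb product B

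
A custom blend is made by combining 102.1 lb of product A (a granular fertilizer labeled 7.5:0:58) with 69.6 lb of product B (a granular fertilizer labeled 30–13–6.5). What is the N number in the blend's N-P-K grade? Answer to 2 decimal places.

Total mass = 102.1 + 69.6 = 171.7 lb.
N mass = 7.5%×102.1 + 30%×69.6 = 28.5375 lb.
% N = 28.5375 / 171.7 = 16.6206%.

16.62% N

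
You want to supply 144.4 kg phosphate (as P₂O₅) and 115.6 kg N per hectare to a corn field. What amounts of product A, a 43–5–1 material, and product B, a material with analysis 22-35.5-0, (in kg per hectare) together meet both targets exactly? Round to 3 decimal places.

65.443 kg product A, 397.543 kg product B

Per-hectare balance (a = product A, b = product B):
P₂O₅: 0.05·a + 0.355·b = 144.4
N: 0.43·a + 0.22·b = 115.6
Solving simultaneously: a = 65.44299, b = 397.5432.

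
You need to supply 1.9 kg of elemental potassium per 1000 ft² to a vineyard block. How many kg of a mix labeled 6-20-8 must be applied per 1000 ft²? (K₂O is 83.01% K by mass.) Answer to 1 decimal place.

28.6 kg of product per thousand sq ft

As K₂O: 1.9 / 0.8301 = 2.28888 kg per 1000 ft².
Product per 1000 ft² = 2.28888 / 8% = 28.611 kg.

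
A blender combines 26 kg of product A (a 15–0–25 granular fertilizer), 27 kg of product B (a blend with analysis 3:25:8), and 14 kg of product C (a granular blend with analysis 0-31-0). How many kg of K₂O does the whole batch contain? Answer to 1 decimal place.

8.7 kg K₂O

K₂O mass = 25%×26 + 8%×27 + 0%×14 = 8.66 kg.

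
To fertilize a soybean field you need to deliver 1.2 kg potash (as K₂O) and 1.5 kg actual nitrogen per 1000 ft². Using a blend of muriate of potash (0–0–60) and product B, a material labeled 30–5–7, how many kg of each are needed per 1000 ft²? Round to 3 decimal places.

With a, b = kg per 1000 ft² of muriate of potash and product B:
K₂O: 0.6·a + 0.07·b = 1.2
N: 0·a + 0.3·b = 1.5
Solving simultaneously: a = 1.41667, b = 5.

1.417 kg muriate of potash, 5.000 kg product B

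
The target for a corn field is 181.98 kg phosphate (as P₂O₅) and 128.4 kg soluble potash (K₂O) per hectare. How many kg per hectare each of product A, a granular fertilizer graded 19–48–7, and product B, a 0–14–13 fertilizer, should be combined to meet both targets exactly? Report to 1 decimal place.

108.0 kg product A, 929.5 kg product B

Let a = kg of product A, b = kg of product B (per hectare).
P₂O₅: 0.48·a + 0.14·b = 181.98
K₂O: 0.07·a + 0.13·b = 128.4
Eliminate b: (row1) − 0.14/0.13·(row2) → 0.404615·a = 43.7031, so a = 108.011.
Then b = (128.4 − 0.07·108.011) / 0.13 = 929.532.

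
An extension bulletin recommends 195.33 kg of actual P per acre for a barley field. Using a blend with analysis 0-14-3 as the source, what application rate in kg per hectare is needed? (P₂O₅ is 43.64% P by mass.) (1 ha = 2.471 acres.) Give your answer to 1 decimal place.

As P₂O₅: 195.33 / 0.4364 = 447.594 kg per acre.
Product per acre = 447.594 / 14% = 3197.1 kg.
Convert to per hectare: 3197.1 × 2.471 = 7900.03 kg.

7900.0 kg of product per hectare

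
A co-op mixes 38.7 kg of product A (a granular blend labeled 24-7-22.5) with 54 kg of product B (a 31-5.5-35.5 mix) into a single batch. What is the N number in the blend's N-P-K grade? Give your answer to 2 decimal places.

Total mass = 38.7 + 54 = 92.7 kg.
N mass = 24%×38.7 + 31%×54 = 26.028 kg.
% N = 26.028 / 92.7 = 28.0777%.

28.08% N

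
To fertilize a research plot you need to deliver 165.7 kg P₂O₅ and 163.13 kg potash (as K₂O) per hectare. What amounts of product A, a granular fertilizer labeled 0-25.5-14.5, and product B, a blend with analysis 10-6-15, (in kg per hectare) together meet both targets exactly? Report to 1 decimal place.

Per-hectare balance (a = product A, b = product B):
P₂O₅: 0.255·a + 0.06·b = 165.7
K₂O: 0.145·a + 0.15·b = 163.13
From row1: a = (165.7 − 0.06·b) / 0.255.
Into row2: 0.145·(165.7 − 0.06·b)/0.255 + 0.15·b = 163.13 → b = 594.641, a = 509.888.

509.9 kg product A, 594.6 kg product B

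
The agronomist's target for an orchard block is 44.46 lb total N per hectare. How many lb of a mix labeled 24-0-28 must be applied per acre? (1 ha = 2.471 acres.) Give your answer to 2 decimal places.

74.97 lb of product per acre

Product per hectare = 44.46 / 24% = 185.25 lb.
Convert to per acre: 185.25 × 0.404694 = 74.9696 lb.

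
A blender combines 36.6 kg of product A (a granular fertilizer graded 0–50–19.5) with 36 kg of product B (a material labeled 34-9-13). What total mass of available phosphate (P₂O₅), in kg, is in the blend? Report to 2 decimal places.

P₂O₅ mass = 50%×36.6 + 9%×36 = 21.54 kg.

21.54 kg P₂O₅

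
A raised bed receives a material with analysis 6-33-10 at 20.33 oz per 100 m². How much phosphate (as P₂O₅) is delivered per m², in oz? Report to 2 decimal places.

0.07 oz P₂O₅ per sq m

P₂O₅ per 100 m² = 20.33 × 33% = 6.7089 oz.
Convert to per m²: 6.7089 × 0.01 = 0.067089 oz.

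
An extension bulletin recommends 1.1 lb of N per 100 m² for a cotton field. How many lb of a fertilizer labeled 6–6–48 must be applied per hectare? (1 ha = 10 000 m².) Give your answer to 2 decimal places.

Product per 100 m² = 1.1 / 6% = 18.3333 lb.
Convert to per hectare: 18.3333 × 100 = 1833.333 lb.

1833.33 lb of product per hectare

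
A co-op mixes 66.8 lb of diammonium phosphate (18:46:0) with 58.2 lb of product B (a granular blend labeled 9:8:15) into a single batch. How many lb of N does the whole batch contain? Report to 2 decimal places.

N mass = 18%×66.8 + 9%×58.2 = 17.262 lb.

17.26 lb N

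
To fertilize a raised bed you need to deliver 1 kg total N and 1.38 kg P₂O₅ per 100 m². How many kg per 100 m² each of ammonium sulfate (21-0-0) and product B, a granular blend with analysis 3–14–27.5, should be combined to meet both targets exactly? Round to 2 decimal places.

3.35 kg ammonium sulfate, 9.86 kg product B

Per-100 m² balance (a = ammonium sulfate, b = product B):
N: 0.21·a + 0.03·b = 1
P₂O₅: 0·a + 0.14·b = 1.38
Solving simultaneously: a = 3.35374, b = 9.85714.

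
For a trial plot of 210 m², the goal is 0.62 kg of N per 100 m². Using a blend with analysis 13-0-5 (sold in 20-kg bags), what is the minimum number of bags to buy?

Product per 100 m² = 0.62 / 13% = 4.76923 kg.
Total product = 4.76923 × 210 / 100 = 10.0154 kg.
Bags = ⌈10.0154 / 20⌉ = 1.

1 bags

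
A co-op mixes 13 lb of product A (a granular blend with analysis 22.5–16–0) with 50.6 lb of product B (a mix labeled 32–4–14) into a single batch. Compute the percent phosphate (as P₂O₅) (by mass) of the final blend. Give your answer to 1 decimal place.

6.5% P₂O₅

Total mass = 13 + 50.6 = 63.6 lb.
P₂O₅ mass = 16%×13 + 4%×50.6 = 4.104 lb.
% P₂O₅ = 4.104 / 63.6 = 6.45283%.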